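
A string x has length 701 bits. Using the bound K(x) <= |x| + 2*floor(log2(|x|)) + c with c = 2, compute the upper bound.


floor(log2(701)) = 9
2 * 9 = 18
K(x) <= 701 + 18 + 2 = 721

721


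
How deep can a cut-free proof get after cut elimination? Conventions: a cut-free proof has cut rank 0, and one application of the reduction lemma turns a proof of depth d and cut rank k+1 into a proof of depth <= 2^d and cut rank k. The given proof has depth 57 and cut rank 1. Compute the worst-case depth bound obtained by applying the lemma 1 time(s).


Each rank reduction sends depth d to at most 2^d; cut rank r needs r reductions.
2_0(57) = 57
2_1(57) = 2^57 = 144115188075855872
Cut-free depth bound = 144115188075855872

144115188075855872


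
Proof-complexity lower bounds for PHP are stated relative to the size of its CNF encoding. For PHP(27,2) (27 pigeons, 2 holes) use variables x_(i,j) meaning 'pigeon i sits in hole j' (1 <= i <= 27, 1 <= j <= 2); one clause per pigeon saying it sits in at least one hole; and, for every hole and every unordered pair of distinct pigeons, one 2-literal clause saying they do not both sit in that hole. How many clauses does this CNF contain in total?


PHP(27,2): 27 pigeons, 2 holes, 27*2 = 54 variables.
- pigeon clauses: one per pigeon -> 27 clauses
- hole clauses: 2 holes * C(27,2) = 2 * 351 -> 702 clauses
Total clauses = 27 + 702 = 729

729


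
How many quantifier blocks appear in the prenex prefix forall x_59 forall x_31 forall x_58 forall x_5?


Alternations = 0.
Blocks = alternations + 1 = 1

1


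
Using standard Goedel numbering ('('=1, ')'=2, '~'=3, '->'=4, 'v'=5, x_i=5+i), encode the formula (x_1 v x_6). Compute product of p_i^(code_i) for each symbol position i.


Formula: (x_1 v x_6)
Symbol codes: [1, 6, 5, 11, 2]
Primes: [2, 3, 5, 7, 11]
p_1^1 = 2^1 = 2
p_2^6 = 3^6 = 729
p_3^5 = 5^5 = 3125
p_4^11 = 7^11 = 1977326743
p_5^2 = 11^2 = 121
Product = 1090112591708043750

1090112591708043750


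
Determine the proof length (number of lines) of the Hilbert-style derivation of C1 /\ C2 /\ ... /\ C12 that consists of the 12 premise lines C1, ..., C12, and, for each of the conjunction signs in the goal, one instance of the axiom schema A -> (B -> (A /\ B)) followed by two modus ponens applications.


Conjoining 12 premises:
- 12 premise lines
- the goal has 11 conjunction signs; each costs 1 axiom instance + 2 MP = 3 lines: 3 * 11 = 33
Total = 12 + 33 = 45 lines.

45


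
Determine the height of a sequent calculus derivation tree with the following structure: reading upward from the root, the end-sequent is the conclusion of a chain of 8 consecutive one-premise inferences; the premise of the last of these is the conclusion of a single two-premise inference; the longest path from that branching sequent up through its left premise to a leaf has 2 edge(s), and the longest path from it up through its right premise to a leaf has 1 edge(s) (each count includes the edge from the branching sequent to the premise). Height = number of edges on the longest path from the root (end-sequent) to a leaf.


Longest path through the left premise: 2 edges (measured from the branching sequent)
Longest path through the right premise: 1 edges
Height of the subtree rooted at the branching sequent: max(2, 1) = 2
The branching sequent sits 8 edges above the root (the chain of one-premise inferences), so height = 2 + 8 = 10

10


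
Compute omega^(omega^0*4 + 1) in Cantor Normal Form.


omega^(omega^0*4 + 1):
omega^0 = 1, so the exponent is 4 + 1 = 5 (finite ordinal addition).
Result = omega^5, already a single CNF term.

omega^5


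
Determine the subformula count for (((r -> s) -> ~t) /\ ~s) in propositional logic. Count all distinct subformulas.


Formula: (((r -> s) -> ~t) /\ ~s)
Subformulas found:
  1. s
  2. r
  3. t
  4. ~t
  5. ~s
  6. (r -> s)
  7. ((r -> s) -> ~t)
  8. (((r -> s) -> ~t) /\ ~s)
Total distinct subformulas = 8

8


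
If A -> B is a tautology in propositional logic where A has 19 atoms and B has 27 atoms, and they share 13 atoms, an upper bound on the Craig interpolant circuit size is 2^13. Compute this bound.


Shared atoms = 13
Craig interpolant size bound = 2^13
= 8192

8192


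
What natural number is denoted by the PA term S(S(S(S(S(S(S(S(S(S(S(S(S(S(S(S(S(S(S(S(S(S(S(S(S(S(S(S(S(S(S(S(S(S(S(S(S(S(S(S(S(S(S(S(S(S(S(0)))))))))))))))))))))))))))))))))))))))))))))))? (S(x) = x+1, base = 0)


Counting successors applied to 0:
47 applications of S to 0 = 47

47


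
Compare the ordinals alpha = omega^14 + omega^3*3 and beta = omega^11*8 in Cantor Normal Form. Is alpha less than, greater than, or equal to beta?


Compare term by term from highest exponent:
alpha = omega^14 + omega^3*3
beta = omega^11*8
Term 1: alpha has omega^14*1, beta has omega^11*8
Term 2: alpha has omega^3*3, beta has omega^0*0
Result: alpha > beta

alpha > beta


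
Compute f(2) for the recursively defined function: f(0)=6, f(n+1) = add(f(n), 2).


f(0) = 6
f(1) = add(f(0), 2) = add(6, 2) = 8
f(2) = add(f(1), 2) = add(8, 2) = 10


10


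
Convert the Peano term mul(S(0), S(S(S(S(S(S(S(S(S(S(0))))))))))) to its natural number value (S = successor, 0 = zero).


mul(S^1(0), S^10(0)):
S^1(0) = 1
S^10(0) = 10
1 * 10 = 10

10


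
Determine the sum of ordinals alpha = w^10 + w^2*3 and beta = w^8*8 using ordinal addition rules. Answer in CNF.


Ordinal addition (w^10 + w^2*3) + w^8*8:
alpha's leading term has exponent 10 > beta's exponent 8, so it survives.
alpha's tail term has exponent 2 < beta's exponent 8, so it is absorbed by beta.
In ordinal addition, any term followed by a strictly larger-exponent term is absorbed.
Result = w^10 + w^8*8

w^10 + w^8*8


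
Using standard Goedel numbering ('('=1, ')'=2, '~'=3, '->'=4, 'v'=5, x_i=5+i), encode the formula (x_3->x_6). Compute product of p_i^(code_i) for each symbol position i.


Formula: (x_3->x_6)
Symbol codes: [1, 8, 4, 11, 2]
Primes: [2, 3, 5, 7, 11]
p_1^1 = 2^1 = 2
p_2^8 = 3^8 = 6561
p_3^4 = 5^4 = 625
p_4^11 = 7^11 = 1977326743
p_5^2 = 11^2 = 121
Product = 1962202665074478750

1962202665074478750


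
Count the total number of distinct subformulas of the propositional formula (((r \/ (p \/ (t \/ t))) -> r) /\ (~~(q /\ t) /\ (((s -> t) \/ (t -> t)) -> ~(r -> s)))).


Formula: (((r \/ (p \/ (t \/ t))) -> r) /\ (~~(q /\ t) /\ (((s -> t) \/ (t -> t)) -> ~(r -> s))))
Subformulas found:
  1. r
  2. q
  3. s
  4. t
  5. p
  6. (t -> t)
  7. (t \/ t)
  8. (s -> t)
  9. (q /\ t)
  10. (r -> s)
  11. ~(q /\ t)
  12. ~(r -> s)
  13. ~~(q /\ t)
  14. (p \/ (t \/ t))
  15. (r \/ (p \/ (t \/ t)))
  16. ((s -> t) \/ (t -> t))
  17. ((r \/ (p \/ (t \/ t))) -> r)
  18. (((s -> t) \/ (t -> t)) -> ~(r -> s))
  19. (~~(q /\ t) /\ (((s -> t) \/ (t -> t)) -> ~(r -> s)))
  20. (((r \/ (p \/ (t \/ t))) -> r) /\ (~~(q /\ t) /\ (((s -> t) \/ (t -> t)) -> ~(r -> s))))
Total distinct subformulas = 20

20


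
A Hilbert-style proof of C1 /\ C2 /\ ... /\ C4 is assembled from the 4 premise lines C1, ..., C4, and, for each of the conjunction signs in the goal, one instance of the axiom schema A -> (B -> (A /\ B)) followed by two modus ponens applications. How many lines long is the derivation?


Conjoining 4 premises:
- 4 premise lines
- the goal has 3 conjunction signs; each costs 1 axiom instance + 2 MP = 3 lines: 3 * 3 = 9
Total = 4 + 9 = 13 lines.

13


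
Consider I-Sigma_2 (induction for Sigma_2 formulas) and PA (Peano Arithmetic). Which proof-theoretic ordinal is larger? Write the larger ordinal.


Proof-theoretic ordinal of I-Sigma_2 (induction for Sigma_2 formulas): omega^(omega^omega)
Proof-theoretic ordinal of PA (Peano Arithmetic): epsilon_0
Comparing: omega^(omega^omega) < epsilon_0.
The larger ordinal is epsilon_0 (from PA (Peano Arithmetic)).

epsilon_0


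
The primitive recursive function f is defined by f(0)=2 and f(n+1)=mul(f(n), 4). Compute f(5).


f(0) = 2
f(1) = mul(f(0), 4) = mul(2, 4) = 8
f(2) = mul(f(1), 4) = mul(8, 4) = 32
f(3) = mul(f(2), 4) = mul(32, 4) = 128
f(4) = mul(f(3), 4) = mul(128, 4) = 512
f(5) = mul(f(4), 4) = mul(512, 4) = 2048


2048


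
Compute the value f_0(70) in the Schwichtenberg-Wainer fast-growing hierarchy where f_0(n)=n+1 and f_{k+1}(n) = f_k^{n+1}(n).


f_0(70) = 70 + 1 = 71

71


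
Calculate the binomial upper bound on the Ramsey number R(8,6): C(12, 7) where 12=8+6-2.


R(8,6) <= C(8+6-2, 8-1) = C(12, 7)
C(12, 7) = 12! / (7! * 5!)
= 792

792


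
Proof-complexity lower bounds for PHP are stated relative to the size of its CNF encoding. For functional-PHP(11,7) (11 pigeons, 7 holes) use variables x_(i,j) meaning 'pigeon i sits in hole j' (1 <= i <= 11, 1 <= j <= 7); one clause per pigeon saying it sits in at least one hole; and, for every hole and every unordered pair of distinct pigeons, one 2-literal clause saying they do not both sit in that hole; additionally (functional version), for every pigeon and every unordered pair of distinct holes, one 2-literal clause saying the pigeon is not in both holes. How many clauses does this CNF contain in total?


functional-PHP(11,7): 11 pigeons, 7 holes, 11*7 = 77 variables.
- pigeon clauses: one per pigeon -> 11 clauses
- hole clauses: 7 holes * C(11,2) = 7 * 55 -> 385 clauses
- functional clauses: 11 pigeons * C(7,2) = 11 * 21 -> 231 clauses
Total clauses = 11 + 385 + 231 = 627

627


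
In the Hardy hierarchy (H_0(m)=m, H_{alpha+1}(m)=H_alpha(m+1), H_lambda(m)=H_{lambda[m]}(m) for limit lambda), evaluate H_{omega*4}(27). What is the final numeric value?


H_{omega*4}(27):
For the Hardy hierarchy, H_{omega*k}(n) = 2^k * n.
2^4 = 16.
16 * 27 = 432

432


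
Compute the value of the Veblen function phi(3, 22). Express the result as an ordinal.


phi(3, 22):
phi(3, beta) = eta_beta (the beta-th eta number, fixed point of zeta).
phi(3, 22) = eta_22

eta_22


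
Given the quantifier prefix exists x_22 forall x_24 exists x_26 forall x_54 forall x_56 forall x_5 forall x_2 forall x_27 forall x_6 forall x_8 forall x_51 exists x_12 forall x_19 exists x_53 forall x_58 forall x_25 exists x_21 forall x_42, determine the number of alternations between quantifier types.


Walk the prefix and count type changes:
  position 1: exists -> forall <-- alternation
  position 2: forall -> exists <-- alternation
  position 3: exists -> forall <-- alternation
  position 4: forall -> forall
  position 5: forall -> forall
  position 6: forall -> forall
  position 7: forall -> forall
  position 8: forall -> forall
  position 9: forall -> forall
  position 10: forall -> forall
  position 11: forall -> exists <-- alternation
  position 12: exists -> forall <-- alternation
  position 13: forall -> exists <-- alternation
  position 14: exists -> forall <-- alternation
  position 15: forall -> forall
  position 16: forall -> exists <-- alternation
  position 17: exists -> forall <-- alternation
Total alternations = 9

9


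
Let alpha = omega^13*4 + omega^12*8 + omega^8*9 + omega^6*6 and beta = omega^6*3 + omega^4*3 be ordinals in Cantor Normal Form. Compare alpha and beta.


Compare term by term from highest exponent:
alpha = omega^13*4 + omega^12*8 + omega^8*9 + omega^6*6
beta = omega^6*3 + omega^4*3
Term 1: alpha has omega^13*4, beta has omega^6*3
Term 2: alpha has omega^12*8, beta has omega^4*3
Term 3: alpha has omega^8*9, beta has omega^0*0
Term 4: alpha has omega^6*6, beta has omega^0*0
Result: alpha > beta

alpha > beta


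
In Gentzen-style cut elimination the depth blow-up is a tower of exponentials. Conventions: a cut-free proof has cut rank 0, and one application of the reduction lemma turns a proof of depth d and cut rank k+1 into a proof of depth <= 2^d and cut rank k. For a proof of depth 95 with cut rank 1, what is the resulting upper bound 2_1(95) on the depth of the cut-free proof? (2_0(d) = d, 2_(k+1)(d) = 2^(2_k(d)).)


Each rank reduction sends depth d to at most 2^d; cut rank r needs r reductions.
2_0(95) = 95
2_1(95) = 2^95 = 39614081257132168796771975168
Cut-free depth bound = 39614081257132168796771975168

39614081257132168796771975168


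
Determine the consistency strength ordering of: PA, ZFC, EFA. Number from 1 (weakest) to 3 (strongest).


Ordering by consistency strength:
1. EFA
2. PA
3. ZFC


PA=2, ZFC=3, EFA=1


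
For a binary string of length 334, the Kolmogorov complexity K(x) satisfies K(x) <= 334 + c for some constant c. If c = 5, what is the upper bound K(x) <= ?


K(x) <= |x| + c = 334 + 5 = 339

339


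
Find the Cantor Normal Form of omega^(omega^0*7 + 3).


omega^(omega^0*7 + 3):
omega^0 = 1, so the exponent is 7 + 3 = 10 (finite ordinal addition).
Result = omega^10, already a single CNF term.

omega^10


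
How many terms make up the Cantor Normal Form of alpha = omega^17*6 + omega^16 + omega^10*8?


CNF: omega^17*6 + omega^16 + omega^10*8
Count the summands separated by '+':
  term 1: omega^17*6
  term 2: omega^16
  term 3: omega^10*8
Total terms = 3

3


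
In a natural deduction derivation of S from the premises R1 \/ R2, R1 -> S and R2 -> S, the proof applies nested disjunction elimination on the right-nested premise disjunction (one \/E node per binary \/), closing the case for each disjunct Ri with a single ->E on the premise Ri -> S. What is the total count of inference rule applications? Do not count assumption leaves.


The premise R1 \/ R2 contains 2 disjuncts, hence 1 binary \/ connectives.
- Each binary \/ is eliminated once: 1 \/E nodes.
- Each of the 2 cases Ri derives S by one ->E with Ri -> S: 2 ->E nodes.
Total = 1 + 2 = 3

3


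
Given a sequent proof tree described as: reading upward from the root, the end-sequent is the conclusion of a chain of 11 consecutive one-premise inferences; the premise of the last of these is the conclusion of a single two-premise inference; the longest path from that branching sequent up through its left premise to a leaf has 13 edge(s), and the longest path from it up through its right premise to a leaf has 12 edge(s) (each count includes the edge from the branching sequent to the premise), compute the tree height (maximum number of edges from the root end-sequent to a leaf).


Longest path through the left premise: 13 edges (measured from the branching sequent)
Longest path through the right premise: 12 edges
Height of the subtree rooted at the branching sequent: max(13, 12) = 13
The branching sequent sits 11 edges above the root (the chain of one-premise inferences), so height = 13 + 11 = 24

24


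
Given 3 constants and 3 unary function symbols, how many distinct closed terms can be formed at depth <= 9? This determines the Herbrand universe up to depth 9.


Herbrand terms by depth:
Depth 0: 3 constants
Depth 1: 9 new terms (running total: 12)
Depth 2: 27 new terms (running total: 39)
Depth 3: 81 new terms (running total: 120)
Depth 4: 243 new terms (running total: 363)
Depth 5: 729 new terms (running total: 1092)
Depth 6: 2187 new terms (running total: 3279)
Depth 7: 6561 new terms (running total: 9840)
Depth 8: 19683 new terms (running total: 29523)
Depth 9: 59049 new terms (running total: 88572)
Total distinct ground terms = 88572

88572


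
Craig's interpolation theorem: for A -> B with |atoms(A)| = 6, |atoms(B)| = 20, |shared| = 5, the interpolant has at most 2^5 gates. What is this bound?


Shared atoms = 5
Craig interpolant size bound = 2^5
= 32

32


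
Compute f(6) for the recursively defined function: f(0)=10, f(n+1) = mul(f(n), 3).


f(0) = 10
f(1) = mul(f(0), 3) = mul(10, 3) = 30
f(2) = mul(f(1), 3) = mul(30, 3) = 90
f(3) = mul(f(2), 3) = mul(90, 3) = 270
f(4) = mul(f(3), 3) = mul(270, 3) = 810
f(5) = mul(f(4), 3) = mul(810, 3) = 2430
f(6) = mul(f(5), 3) = mul(2430, 3) = 7290


7290


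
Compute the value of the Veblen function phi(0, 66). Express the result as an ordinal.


phi(0, 66):
phi(0, beta) = omega^beta by definition.
phi(0, 66) = omega^66

omega^66


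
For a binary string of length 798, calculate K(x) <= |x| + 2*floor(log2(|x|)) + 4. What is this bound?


floor(log2(798)) = 9
2 * 9 = 18
K(x) <= 798 + 18 + 4 = 820

820


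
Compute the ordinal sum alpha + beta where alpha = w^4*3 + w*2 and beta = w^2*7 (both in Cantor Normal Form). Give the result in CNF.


Ordinal addition (w^4*3 + w*2) + w^2*7:
alpha's leading term has exponent 4 > beta's exponent 2, so it survives.
alpha's tail term has exponent 1 < beta's exponent 2, so it is absorbed by beta.
In ordinal addition, any term followed by a strictly larger-exponent term is absorbed.
Result = w^4*3 + w^2*7

w^4*3 + w^2*7


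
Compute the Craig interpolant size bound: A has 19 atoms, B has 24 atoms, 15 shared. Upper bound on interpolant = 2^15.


Shared atoms = 15
Craig interpolant size bound = 2^15
= 32768

32768


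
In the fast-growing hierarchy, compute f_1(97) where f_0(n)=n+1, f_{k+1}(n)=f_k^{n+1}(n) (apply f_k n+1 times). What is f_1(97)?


f_1(97) = f_0^98(97)
f_0 adds 1 each time, applied 98 times.
f_1(97) = 97 + 98 = 195

195


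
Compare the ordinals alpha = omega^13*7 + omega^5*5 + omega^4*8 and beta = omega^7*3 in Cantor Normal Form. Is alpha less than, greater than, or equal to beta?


Compare term by term from highest exponent:
alpha = omega^13*7 + omega^5*5 + omega^4*8
beta = omega^7*3
Term 1: alpha has omega^13*7, beta has omega^7*3
Term 2: alpha has omega^5*5, beta has omega^0*0
Term 3: alpha has omega^4*8, beta has omega^0*0
Result: alpha > beta

alpha > beta


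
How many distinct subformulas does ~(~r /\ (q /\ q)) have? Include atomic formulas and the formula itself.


Formula: ~(~r /\ (q /\ q))
Subformulas found:
  1. q
  2. r
  3. ~r
  4. (q /\ q)
  5. (~r /\ (q /\ q))
  6. ~(~r /\ (q /\ q))
Total distinct subformulas = 6

6


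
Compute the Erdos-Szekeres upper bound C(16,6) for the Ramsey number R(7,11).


R(7,11) <= C(7+11-2, 7-1) = C(16, 6)
C(16, 6) = 16! / (6! * 10!)
= 8008

8008


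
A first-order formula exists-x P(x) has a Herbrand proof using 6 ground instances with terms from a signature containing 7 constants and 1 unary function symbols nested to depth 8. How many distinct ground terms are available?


Herbrand terms by depth:
Depth 0: 7 constants
Depth 1: 7 new terms (running total: 14)
Depth 2: 7 new terms (running total: 21)
Depth 3: 7 new terms (running total: 28)
Depth 4: 7 new terms (running total: 35)
Depth 5: 7 new terms (running total: 42)
Depth 6: 7 new terms (running total: 49)
Depth 7: 7 new terms (running total: 56)
Depth 8: 7 new terms (running total: 63)
Total distinct ground terms = 63

63


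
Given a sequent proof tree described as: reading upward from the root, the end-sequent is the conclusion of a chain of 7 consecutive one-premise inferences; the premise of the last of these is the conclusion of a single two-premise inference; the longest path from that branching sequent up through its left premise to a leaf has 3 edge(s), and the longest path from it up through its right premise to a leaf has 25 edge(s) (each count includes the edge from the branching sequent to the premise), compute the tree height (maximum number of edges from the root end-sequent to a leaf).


Longest path through the left premise: 3 edges (measured from the branching sequent)
Longest path through the right premise: 25 edges
Height of the subtree rooted at the branching sequent: max(3, 25) = 25
The branching sequent sits 7 edges above the root (the chain of one-premise inferences), so height = 25 + 7 = 32

32


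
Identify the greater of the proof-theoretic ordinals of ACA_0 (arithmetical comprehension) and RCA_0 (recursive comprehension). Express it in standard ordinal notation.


Proof-theoretic ordinal of ACA_0 (arithmetical comprehension): epsilon_0
Proof-theoretic ordinal of RCA_0 (recursive comprehension): omega^omega
Comparing: omega^omega < epsilon_0.
The larger ordinal is epsilon_0 (from ACA_0 (arithmetical comprehension)).

epsilon_0


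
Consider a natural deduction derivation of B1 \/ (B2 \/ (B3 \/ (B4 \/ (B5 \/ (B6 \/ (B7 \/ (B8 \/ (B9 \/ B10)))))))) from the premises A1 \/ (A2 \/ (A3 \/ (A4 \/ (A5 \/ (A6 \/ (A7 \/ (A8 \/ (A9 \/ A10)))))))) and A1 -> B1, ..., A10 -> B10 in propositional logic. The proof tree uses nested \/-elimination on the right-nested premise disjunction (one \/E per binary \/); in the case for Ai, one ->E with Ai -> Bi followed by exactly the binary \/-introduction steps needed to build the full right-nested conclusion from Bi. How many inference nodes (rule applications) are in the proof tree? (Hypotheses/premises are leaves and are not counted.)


Constructive dilemma with 10 branches, all disjunctions right-nested:
- \/E: the premise has 9 binary \/, each eliminated once: 9 nodes.
- ->E: one per case (Ai with Ai -> Bi gives Bi): 10 nodes.
- \/I: in case i < n, Bi needs 1 step to form Bi \/ (B(i+1) \/ ...) and then i-1 steps to prepend B(i-1), ..., B1, i.e. i steps; in case i = n, B10 needs 9 prepend steps.
  \/I total = (1 + 2 + ... + 9) + 9 = 45 + 9 = 54 nodes.
Total = 9 + 10 + 54 = 73

73


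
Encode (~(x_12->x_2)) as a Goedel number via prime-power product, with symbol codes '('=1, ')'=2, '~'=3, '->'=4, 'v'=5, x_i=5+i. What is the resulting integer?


Formula: (~(x_12->x_2))
Symbol codes: [1, 3, 1, 17, 4, 7, 2, 2]
Primes: [2, 3, 5, 7, 11, 13, 17, 19]
p_1^1 = 2^1 = 2
p_2^3 = 3^3 = 27
p_3^1 = 5^1 = 5
p_4^17 = 7^17 = 232630513987207
p_5^4 = 11^4 = 14641
p_6^7 = 13^7 = 62748517
p_7^2 = 17^2 = 289
p_8^2 = 19^2 = 361
Product = 6020183038980384071535030343620570

6020183038980384071535030343620570


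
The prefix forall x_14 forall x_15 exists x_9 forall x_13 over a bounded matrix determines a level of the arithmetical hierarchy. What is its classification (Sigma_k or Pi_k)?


Leading quantifier is forall, so the class is Pi.
Number of quantifier blocks = alternations + 1 = 2 + 1 = 3.
Classification: Pi_3

Pi_3


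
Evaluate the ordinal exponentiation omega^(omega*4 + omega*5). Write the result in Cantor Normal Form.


omega^(omega*4 + omega*5):
Both terms of the exponent have the same exponent 1, so they merge: omega*4 + omega*5 = omega*(4+5) = omega*9.
omega raised to a CNF ordinal is a single CNF term: Result = omega^(omega*9)

omega^(omega*9)


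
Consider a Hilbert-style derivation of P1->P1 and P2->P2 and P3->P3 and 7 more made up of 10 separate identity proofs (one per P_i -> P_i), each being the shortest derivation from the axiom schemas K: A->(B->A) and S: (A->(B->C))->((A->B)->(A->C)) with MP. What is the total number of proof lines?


The shortest proof of A->A from K and S in the Hilbert calculus has exactly 5 lines:
(1) K instance A->((A->A)->A), (2) S instance, (3) MP on 1,2, (4) K instance A->(A->A), (5) MP on 3,4.
For 10 independent identities: 10 * 5 = 50 lines total.

50


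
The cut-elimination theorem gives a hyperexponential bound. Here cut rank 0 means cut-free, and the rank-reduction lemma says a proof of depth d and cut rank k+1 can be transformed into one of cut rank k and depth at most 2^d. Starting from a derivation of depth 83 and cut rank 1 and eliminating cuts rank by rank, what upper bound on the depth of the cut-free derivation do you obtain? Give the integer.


Each rank reduction sends depth d to at most 2^d; cut rank r needs r reductions.
2_0(83) = 83
2_1(83) = 2^83 = 9671406556917033397649408
Cut-free depth bound = 9671406556917033397649408

9671406556917033397649408


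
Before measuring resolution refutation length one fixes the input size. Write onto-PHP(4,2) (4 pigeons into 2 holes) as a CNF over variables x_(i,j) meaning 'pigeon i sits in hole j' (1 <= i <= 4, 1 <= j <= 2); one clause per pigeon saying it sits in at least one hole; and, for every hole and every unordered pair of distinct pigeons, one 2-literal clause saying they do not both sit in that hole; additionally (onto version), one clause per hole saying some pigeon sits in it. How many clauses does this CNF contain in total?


onto-PHP(4,2): 4 pigeons, 2 holes, 4*2 = 8 variables.
- pigeon clauses: one per pigeon -> 4 clauses
- hole clauses: 2 holes * C(4,2) = 2 * 6 -> 12 clauses
- onto clauses: one per hole -> 2 clauses
Total clauses = 4 + 12 + 2 = 18

18


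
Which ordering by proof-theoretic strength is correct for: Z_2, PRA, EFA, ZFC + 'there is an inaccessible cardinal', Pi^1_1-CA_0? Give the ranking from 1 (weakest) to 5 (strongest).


Ordering by consistency strength:
1. EFA
2. PRA
3. Pi^1_1-CA_0
4. Z_2
5. ZFC + 'there is an inaccessible cardinal'


Z_2=4, PRA=2, EFA=1, ZFC + 'there is an inaccessible cardinal'=5, Pi^1_1-CA_0=3


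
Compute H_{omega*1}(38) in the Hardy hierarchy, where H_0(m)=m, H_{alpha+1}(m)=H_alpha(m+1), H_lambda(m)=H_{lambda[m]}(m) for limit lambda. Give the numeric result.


H_{omega*1}(38):
For the Hardy hierarchy, H_{omega*k}(n) = 2^k * n.
2^1 = 2.
2 * 38 = 76

76


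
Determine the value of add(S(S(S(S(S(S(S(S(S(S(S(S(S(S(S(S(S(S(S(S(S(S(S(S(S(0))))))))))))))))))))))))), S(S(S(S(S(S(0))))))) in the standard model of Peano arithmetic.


add(S^25(0), S^6(0)):
S^25(0) = 25
S^6(0) = 6
25 + 6 = 31

31


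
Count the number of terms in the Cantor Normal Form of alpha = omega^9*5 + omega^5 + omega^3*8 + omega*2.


CNF: omega^9*5 + omega^5 + omega^3*8 + omega*2
Count the summands separated by '+':
  term 1: omega^9*5
  term 2: omega^5
  term 3: omega^3*8
  term 4: omega*2
Total terms = 4

4


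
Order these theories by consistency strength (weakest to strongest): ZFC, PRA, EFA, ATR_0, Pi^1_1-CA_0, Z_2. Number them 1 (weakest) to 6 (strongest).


Ordering by consistency strength:
1. EFA
2. PRA
3. ATR_0
4. Pi^1_1-CA_0
5. Z_2
6. ZFC


ZFC=6, PRA=2, EFA=1, ATR_0=3, Pi^1_1-CA_0=4, Z_2=5


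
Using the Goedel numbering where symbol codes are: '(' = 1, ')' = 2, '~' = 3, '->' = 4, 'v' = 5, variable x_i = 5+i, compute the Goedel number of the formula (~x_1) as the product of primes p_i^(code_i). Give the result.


Formula: (~x_1)
Symbol codes: [1, 3, 6, 2]
Primes: [2, 3, 5, 7]
p_1^1 = 2^1 = 2
p_2^3 = 3^3 = 27
p_3^6 = 5^6 = 15625
p_4^2 = 7^2 = 49
Product = 41343750

41343750


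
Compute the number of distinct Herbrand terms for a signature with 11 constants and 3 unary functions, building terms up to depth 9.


Herbrand terms by depth:
Depth 0: 11 constants
Depth 1: 33 new terms (running total: 44)
Depth 2: 99 new terms (running total: 143)
Depth 3: 297 new terms (running total: 440)
Depth 4: 891 new terms (running total: 1331)
Depth 5: 2673 new terms (running total: 4004)
Depth 6: 8019 new terms (running total: 12023)
Depth 7: 24057 new terms (running total: 36080)
Depth 8: 72171 new terms (running total: 108251)
Depth 9: 216513 new terms (running total: 324764)
Total distinct ground terms = 324764

324764


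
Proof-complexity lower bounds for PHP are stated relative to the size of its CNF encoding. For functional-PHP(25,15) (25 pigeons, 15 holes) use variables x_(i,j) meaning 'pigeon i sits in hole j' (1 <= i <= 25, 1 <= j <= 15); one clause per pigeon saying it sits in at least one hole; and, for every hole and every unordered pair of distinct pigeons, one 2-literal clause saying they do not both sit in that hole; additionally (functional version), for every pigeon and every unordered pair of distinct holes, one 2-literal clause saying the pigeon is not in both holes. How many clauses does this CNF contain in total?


functional-PHP(25,15): 25 pigeons, 15 holes, 25*15 = 375 variables.
- pigeon clauses: one per pigeon -> 25 clauses
- hole clauses: 15 holes * C(25,2) = 15 * 300 -> 4500 clauses
- functional clauses: 25 pigeons * C(15,2) = 25 * 105 -> 2625 clauses
Total clauses = 25 + 4500 + 2625 = 7150

7150


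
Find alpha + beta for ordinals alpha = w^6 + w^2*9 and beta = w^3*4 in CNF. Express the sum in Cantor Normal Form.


Ordinal addition (w^6 + w^2*9) + w^3*4:
alpha's leading term has exponent 6 > beta's exponent 3, so it survives.
alpha's tail term has exponent 2 < beta's exponent 3, so it is absorbed by beta.
In ordinal addition, any term followed by a strictly larger-exponent term is absorbed.
Result = w^6 + w^3*4

w^6 + w^3*4


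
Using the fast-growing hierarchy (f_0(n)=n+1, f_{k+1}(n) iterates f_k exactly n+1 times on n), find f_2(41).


f_2(41) = f_1^42(41)
f_1(m) = 2m + 1.
Iterating: f_1^k(n) = 2^k*(n+1) - 1.
f_2(41) = 2^42*(41+1) - 1 = 4398046511104*42 - 1 = 184717953466367

184717953466367


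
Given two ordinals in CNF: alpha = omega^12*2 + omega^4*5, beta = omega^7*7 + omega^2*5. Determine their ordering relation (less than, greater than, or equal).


Compare term by term from highest exponent:
alpha = omega^12*2 + omega^4*5
beta = omega^7*7 + omega^2*5
Term 1: alpha has omega^12*2, beta has omega^7*7
Term 2: alpha has omega^4*5, beta has omega^2*5
Result: alpha > beta

alpha > beta


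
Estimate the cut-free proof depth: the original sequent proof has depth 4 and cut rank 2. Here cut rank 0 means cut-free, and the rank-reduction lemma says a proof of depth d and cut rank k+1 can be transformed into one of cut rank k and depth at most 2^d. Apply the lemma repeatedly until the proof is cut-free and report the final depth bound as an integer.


Each rank reduction sends depth d to at most 2^d; cut rank r needs r reductions.
2_0(4) = 4
2_1(4) = 2^4 = 16
2_2(4) = 2^16 = 65536
Cut-free depth bound = 65536

65536


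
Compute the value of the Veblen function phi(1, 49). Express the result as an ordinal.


phi(1, 49):
phi(1, beta) = epsilon_beta (the beta-th epsilon number).
phi(1, 49) = epsilon_49

epsilon_49


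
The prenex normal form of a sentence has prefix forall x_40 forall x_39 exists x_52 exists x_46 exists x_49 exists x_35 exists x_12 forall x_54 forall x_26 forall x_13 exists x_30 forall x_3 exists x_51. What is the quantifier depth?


Quantifier prefix has 13 quantifier symbols.
Quantifier depth = 13

13


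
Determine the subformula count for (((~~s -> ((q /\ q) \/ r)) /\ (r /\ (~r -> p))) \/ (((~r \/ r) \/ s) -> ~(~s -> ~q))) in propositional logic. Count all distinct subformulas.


Formula: (((~~s -> ((q /\ q) \/ r)) /\ (r /\ (~r -> p))) \/ (((~r \/ r) \/ s) -> ~(~s -> ~q)))
Subformulas found:
  1. r
  2. q
  3. s
  4. p
  5. ~r
  6. ~s
  7. ~q
  8. ~~s
  9. (q /\ q)
  10. (~r -> p)
  11. (~r \/ r)
  12. (~s -> ~q)
  13. ~(~s -> ~q)
  14. ((q /\ q) \/ r)
  15. ((~r \/ r) \/ s)
  16. (r /\ (~r -> p))
  17. (~~s -> ((q /\ q) \/ r))
  18. (((~r \/ r) \/ s) -> ~(~s -> ~q))
  19. ((~~s -> ((q /\ q) \/ r)) /\ (r /\ (~r -> p)))
  20. (((~~s -> ((q /\ q) \/ r)) /\ (r /\ (~r -> p))) \/ (((~r \/ r) \/ s) -> ~(~s -> ~q)))
Total distinct subformulas = 20

20


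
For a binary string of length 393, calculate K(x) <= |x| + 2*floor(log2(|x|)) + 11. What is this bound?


floor(log2(393)) = 8
2 * 8 = 16
K(x) <= 393 + 16 + 11 = 420

420


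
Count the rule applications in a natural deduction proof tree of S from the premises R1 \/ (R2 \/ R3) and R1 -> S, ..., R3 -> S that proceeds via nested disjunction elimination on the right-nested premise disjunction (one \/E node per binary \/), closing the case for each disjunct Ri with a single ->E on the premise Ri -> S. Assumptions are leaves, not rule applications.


The premise R1 \/ (R2 \/ R3) contains 3 disjuncts, hence 2 binary \/ connectives.
- Each binary \/ is eliminated once: 2 \/E nodes.
- Each of the 3 cases Ri derives S by one ->E with Ri -> S: 3 ->E nodes.
Total = 2 + 3 = 5

5


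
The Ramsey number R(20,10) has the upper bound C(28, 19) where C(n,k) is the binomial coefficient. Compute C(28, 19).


R(20,10) <= C(20+10-2, 20-1) = C(28, 19)
C(28, 19) = 28! / (19! * 9!)
= 6906900

6906900


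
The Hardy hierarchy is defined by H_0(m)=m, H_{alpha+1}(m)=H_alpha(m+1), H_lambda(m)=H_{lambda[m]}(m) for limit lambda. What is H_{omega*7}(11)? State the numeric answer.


H_{omega*7}(11):
For the Hardy hierarchy, H_{omega*k}(n) = 2^k * n.
2^7 = 128.
128 * 11 = 1408

1408


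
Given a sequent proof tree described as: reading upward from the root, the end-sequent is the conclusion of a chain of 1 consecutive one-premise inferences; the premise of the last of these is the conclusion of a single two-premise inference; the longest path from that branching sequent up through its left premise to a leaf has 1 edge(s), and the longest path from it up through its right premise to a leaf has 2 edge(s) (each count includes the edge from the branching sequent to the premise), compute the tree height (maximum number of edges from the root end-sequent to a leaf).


Longest path through the left premise: 1 edges (measured from the branching sequent)
Longest path through the right premise: 2 edges
Height of the subtree rooted at the branching sequent: max(1, 2) = 2
The branching sequent sits 1 edges above the root (the chain of one-premise inferences), so height = 2 + 1 = 3

3


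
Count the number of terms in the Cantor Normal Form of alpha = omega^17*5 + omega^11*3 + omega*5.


CNF: omega^17*5 + omega^11*3 + omega*5
Count the summands separated by '+':
  term 1: omega^17*5
  term 2: omega^11*3
  term 3: omega*5
Total terms = 3

3


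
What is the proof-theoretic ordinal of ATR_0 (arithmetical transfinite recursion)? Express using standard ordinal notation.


The proof-theoretic ordinal of ATR_0 (arithmetical transfinite recursion) is a standard result in ordinal analysis.
This ordinal is the supremum of order types of primitive recursive well-orderings
that the theory can prove to be well-ordered.
For ATR_0 (arithmetical transfinite recursion), the proof-theoretic ordinal is Gamma_0.

Gamma_0


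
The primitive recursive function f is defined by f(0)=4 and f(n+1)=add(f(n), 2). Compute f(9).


f(0) = 4
f(1) = add(f(0), 2) = add(4, 2) = 6
f(2) = add(f(1), 2) = add(6, 2) = 8
f(3) = add(f(2), 2) = add(8, 2) = 10
f(4) = add(f(3), 2) = add(10, 2) = 12
f(5) = add(f(4), 2) = add(12, 2) = 14
f(6) = add(f(5), 2) = add(14, 2) = 16
f(7) = add(f(6), 2) = add(16, 2) = 18
f(8) = add(f(7), 2) = add(18, 2) = 20
f(9) = add(f(8), 2) = add(20, 2) = 22


22


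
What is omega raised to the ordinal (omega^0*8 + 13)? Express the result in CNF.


omega^(omega^0*8 + 13):
omega^0 = 1, so the exponent is 8 + 13 = 21 (finite ordinal addition).
Result = omega^21, already a single CNF term.

omega^21


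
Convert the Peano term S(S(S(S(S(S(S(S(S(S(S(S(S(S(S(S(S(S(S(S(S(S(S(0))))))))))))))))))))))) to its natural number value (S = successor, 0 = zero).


Counting successors applied to 0:
23 applications of S to 0 = 23

23


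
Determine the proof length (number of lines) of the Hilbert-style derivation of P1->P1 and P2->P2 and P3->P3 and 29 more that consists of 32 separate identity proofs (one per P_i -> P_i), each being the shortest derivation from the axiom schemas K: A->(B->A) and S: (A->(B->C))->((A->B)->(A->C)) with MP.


The shortest proof of A->A from K and S in the Hilbert calculus has exactly 5 lines:
(1) K instance A->((A->A)->A), (2) S instance, (3) MP on 1,2, (4) K instance A->(A->A), (5) MP on 3,4.
For 32 independent identities: 32 * 5 = 160 lines total.

160


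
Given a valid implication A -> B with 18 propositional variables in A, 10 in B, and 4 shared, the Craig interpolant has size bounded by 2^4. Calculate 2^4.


Shared atoms = 4
Craig interpolant size bound = 2^4
= 16

16


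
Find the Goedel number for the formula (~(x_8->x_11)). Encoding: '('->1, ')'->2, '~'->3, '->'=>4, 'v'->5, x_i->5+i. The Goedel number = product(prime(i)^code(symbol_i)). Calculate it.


Formula: (~(x_8->x_11))
Symbol codes: [1, 3, 1, 13, 4, 16, 2, 2]
Primes: [2, 3, 5, 7, 11, 13, 17, 19]
p_1^1 = 2^1 = 2
p_2^3 = 3^3 = 27
p_3^1 = 5^1 = 5
p_4^13 = 7^13 = 96889010407
p_5^4 = 11^4 = 14641
p_6^16 = 13^16 = 665416609183179841
p_7^2 = 17^2 = 289
p_8^2 = 19^2 = 361
Product = 26589349130450944375631993513727742238610

26589349130450944375631993513727742238610


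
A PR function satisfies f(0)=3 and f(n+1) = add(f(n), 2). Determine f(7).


f(0) = 3
f(1) = add(f(0), 2) = add(3, 2) = 5
f(2) = add(f(1), 2) = add(5, 2) = 7
f(3) = add(f(2), 2) = add(7, 2) = 9
f(4) = add(f(3), 2) = add(9, 2) = 11
f(5) = add(f(4), 2) = add(11, 2) = 13
f(6) = add(f(5), 2) = add(13, 2) = 15
f(7) = add(f(6), 2) = add(15, 2) = 17


17


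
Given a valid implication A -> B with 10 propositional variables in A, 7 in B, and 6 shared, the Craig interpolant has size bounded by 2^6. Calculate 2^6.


Shared atoms = 6
Craig interpolant size bound = 2^6
= 64

64


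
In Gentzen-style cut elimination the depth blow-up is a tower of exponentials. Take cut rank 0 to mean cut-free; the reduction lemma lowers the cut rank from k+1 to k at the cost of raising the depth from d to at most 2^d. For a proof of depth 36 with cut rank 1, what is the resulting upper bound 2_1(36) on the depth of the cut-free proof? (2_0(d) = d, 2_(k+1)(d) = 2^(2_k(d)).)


Each rank reduction sends depth d to at most 2^d; cut rank r needs r reductions.
2_0(36) = 36
2_1(36) = 2^36 = 68719476736
Cut-free depth bound = 68719476736

68719476736


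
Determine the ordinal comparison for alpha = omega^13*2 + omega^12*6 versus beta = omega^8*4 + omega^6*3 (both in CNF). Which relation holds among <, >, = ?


Compare term by term from highest exponent:
alpha = omega^13*2 + omega^12*6
beta = omega^8*4 + omega^6*3
Term 1: alpha has omega^13*2, beta has omega^8*4
Term 2: alpha has omega^12*6, beta has omega^6*3
Result: alpha > beta

alpha > beta


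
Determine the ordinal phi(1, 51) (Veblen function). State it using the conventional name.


phi(1, 51):
phi(1, beta) = epsilon_beta (the beta-th epsilon number).
phi(1, 51) = epsilon_51

epsilon_51


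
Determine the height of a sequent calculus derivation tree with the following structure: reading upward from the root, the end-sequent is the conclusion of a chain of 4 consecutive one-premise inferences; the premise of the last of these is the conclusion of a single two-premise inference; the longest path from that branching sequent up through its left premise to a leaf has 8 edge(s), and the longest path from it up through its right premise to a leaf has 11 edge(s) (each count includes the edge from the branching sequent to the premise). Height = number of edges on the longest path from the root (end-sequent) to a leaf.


Longest path through the left premise: 8 edges (measured from the branching sequent)
Longest path through the right premise: 11 edges
Height of the subtree rooted at the branching sequent: max(8, 11) = 11
The branching sequent sits 4 edges above the root (the chain of one-premise inferences), so height = 11 + 4 = 15

15


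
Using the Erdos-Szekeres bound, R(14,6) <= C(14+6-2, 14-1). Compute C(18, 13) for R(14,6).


R(14,6) <= C(14+6-2, 14-1) = C(18, 13)
C(18, 13) = 18! / (13! * 5!)
= 8568

8568


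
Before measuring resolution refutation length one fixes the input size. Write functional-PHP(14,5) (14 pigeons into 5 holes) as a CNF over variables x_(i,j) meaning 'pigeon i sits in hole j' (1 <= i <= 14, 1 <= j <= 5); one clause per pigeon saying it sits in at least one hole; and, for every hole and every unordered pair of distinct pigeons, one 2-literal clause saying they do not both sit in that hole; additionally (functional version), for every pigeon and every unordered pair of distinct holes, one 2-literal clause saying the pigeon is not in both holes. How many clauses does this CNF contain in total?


functional-PHP(14,5): 14 pigeons, 5 holes, 14*5 = 70 variables.
- pigeon clauses: one per pigeon -> 14 clauses
- hole clauses: 5 holes * C(14,2) = 5 * 91 -> 455 clauses
- functional clauses: 14 pigeons * C(5,2) = 14 * 10 -> 140 clauses
Total clauses = 14 + 455 + 140 = 609

609


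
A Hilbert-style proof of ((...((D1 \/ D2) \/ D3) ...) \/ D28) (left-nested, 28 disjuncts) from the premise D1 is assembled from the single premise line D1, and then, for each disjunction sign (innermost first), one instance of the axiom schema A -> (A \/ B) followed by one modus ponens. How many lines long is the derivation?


Building the left-nested 28-ary disjunction from D1:
- 1 premise line (D1)
- 28 disjuncts means 27 disjunction signs; each needs 1 axiom instance + 1 MP = 2 lines: 2 * 27 = 54
Total = 1 + 54 = 55 lines.

55
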